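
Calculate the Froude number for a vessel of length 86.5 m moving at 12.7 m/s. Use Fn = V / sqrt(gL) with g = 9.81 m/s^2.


Formula: Fn = V / sqrt(g * L)
Step 1 — g * L = 9.81 * 86.5 = 848.565
Step 2 — sqrt(g * L) = sqrt(848.565) = 29.130139
Step 3 — Fn = 12.7 / 29.130139 ≈ 0.43597 (5 s.f.)

0.43597


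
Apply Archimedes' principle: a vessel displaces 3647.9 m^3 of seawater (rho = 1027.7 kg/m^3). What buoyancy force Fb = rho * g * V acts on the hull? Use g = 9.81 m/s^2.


Formula: Fb = rho * g * V
Substituting: Fb = 1027.7 * 9.81 * 3647.9
Intermediate: 1027.7 * 9.81 = 10081.737
Result: Fb = 10081.737 * 3647.9 ≈ 36777000 N (5 s.f.)

36777000 N


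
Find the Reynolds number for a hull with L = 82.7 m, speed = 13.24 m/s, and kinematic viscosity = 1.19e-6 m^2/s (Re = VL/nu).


Formula: Re = V * L / nu
Step 1 — V * L = 13.24 * 82.7 = 1094.948 m^2/s
Step 2 — Re = 1094.948 / 1.19e-6 = 9.20e+08

9.20e+08


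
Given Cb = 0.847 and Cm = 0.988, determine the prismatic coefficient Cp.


Formula: Cp = Cb / Cm
Substituting: Cp = 0.847 / 0.988
Result: Cp ≈ 0.85729 (5 s.f.)

0.85729


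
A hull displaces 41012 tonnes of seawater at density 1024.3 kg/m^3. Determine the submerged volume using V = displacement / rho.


Formula: V = mass / rho
Step 1 — convert tonnes to kg: 41012 t * 1000 = 41012000 kg
Step 2 — V = 41012000 / 1024.3 ≈ 40039 m^3 (5 s.f.)

40039 m^3


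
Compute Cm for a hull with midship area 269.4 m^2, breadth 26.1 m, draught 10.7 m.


Formula: Cm = Am / (B * T)
Step 1 — B * T = 26.1 * 10.7 = 279.27 m^2
Step 2 — Cm = 269.4 / 279.27 ≈ 0.96466 (5 s.f.)

0.96466


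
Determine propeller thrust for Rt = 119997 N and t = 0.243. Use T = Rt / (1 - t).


Formula: T = Rt / (1 - t)
Step 1 — (1 - t) = 1 - 0.243 = 0.757
Step 2 — T = 119997 / 0.757 ≈ 158520 N (5 s.f.)

158520 N


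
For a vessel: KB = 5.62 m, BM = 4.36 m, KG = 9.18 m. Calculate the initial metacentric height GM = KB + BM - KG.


Formula: GM = KB + BM - KG
Step 1 — KM = KB + BM = 5.62 + 4.36 = 9.98 m
Step 2 — GM = KM - KG = 9.98 - 9.18 = 0.8 m

0.8 m


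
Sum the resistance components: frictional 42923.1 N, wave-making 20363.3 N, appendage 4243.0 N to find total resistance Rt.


Formula: Rt = Rf + Rw + Ra
Substituting: Rt = 42923.1 + 20363.3 + 4243.0
Result: Rt = 67529.4 N

67529.4 N


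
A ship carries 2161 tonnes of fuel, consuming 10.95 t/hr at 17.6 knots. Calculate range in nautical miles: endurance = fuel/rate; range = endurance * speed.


Formula: endurance = fuel / rate; range = endurance * speed
Step 1 — endurance = 2161 / 10.95 = 197.3516 hours
Step 2 — range = 197.3516 * 17.6 ≈ 3473.4 nautical miles (5 s.f.)

3473.4 NM


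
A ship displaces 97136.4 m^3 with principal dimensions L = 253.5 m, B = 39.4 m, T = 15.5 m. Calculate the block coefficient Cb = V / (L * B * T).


Formula: Cb = V / (L * B * T)
Step 1 — L * B * T = 253.5 * 39.4 * 15.5 = 154812.45 m^3
Step 2 — Cb = 97136.4 / 154812.45 ≈ 0.62745 (5 s.f.)

0.62745


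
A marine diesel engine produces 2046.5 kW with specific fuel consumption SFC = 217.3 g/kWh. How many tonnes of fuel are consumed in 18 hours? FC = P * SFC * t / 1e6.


Formula: FC (tonnes) = P * SFC * t / 1,000,000
Step 1 — P * SFC * t = 2046.5 * 217.3 * 18 = 8004680.1 g
Step 2 — FC (tonnes) = 8004680.1 / 1,000,000 ≈ 8.0047 tonnes (5 s.f.)

8.0047 tonnes


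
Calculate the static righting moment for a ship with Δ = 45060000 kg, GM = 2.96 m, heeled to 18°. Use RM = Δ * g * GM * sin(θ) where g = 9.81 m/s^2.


Formula: GZ = GM * sin(theta); RM = disp * g * GZ
Step 1 — GZ = 2.96 * sin(18°) = 2.96 * 0.309017 = 0.91469 m
Step 2 — RM = 45060000 * 9.81 * 0.91469 ≈ 404330000 N·m (5 s.f.)

404330000 N·m


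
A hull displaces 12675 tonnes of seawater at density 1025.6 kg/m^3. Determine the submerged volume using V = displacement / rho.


Formula: V = mass / rho
Step 1 — convert tonnes to kg: 12675 t * 1000 = 12675000 kg
Step 2 — V = 12675000 / 1025.6 ≈ 12359 m^3 (5 s.f.)

12359 m^3


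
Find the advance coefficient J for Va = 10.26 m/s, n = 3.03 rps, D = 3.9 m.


Formula: J = Va / (n * D)
Step 1 — n * D = 3.03 * 3.9 = 11.817
Step 2 — J = 10.26 / 11.817 ≈ 0.86824 (5 s.f.)

0.86824


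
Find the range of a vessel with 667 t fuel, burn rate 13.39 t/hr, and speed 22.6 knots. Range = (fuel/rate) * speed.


Formula: endurance = fuel / rate; range = endurance * speed
Step 1 — endurance = 667 / 13.39 = 49.8133 hours
Step 2 — range = 49.8133 * 22.6 ≈ 1125.8 nautical miles (5 s.f.)

1125.8 NM


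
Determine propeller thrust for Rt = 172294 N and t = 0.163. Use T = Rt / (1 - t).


Formula: T = Rt / (1 - t)
Step 1 — (1 - t) = 1 - 0.163 = 0.837
Step 2 — T = 172294 / 0.837 ≈ 205850 N (5 s.f.)

205850 N


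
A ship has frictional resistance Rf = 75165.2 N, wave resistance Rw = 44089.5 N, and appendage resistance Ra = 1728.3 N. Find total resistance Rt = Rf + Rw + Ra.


Formula: Rt = Rf + Rw + Ra
Substituting: Rt = 75165.2 + 44089.5 + 1728.3
Result: Rt = 120983.0 N

120983.0 N


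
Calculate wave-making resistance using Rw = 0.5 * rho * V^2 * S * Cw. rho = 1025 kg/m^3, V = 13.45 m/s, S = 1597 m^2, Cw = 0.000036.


Formula: Rw = 0.5 * rho * V^2 * S * Cw
Step 1 — V^2 = 13.45^2 = 180.9025
Step 2 — 0.5 * rho * V^2 = 0.5 * 1025 * 180.9025 = 92712.53125
Step 3 — Rw = 92712.53125 * 1597 * 0.000036 ≈ 5330.2 N (5 s.f.)

5330.2 N


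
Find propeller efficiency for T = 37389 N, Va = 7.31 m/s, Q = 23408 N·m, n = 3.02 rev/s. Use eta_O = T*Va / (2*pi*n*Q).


Formula: eta = T * Va / (2 * pi * n * Q)
Step 1 — numerator = T * Va = 37389 * 7.31 = 273313.59
Step 2 — 2 * pi * n = 2 * pi * 3.02 = 18.97522
Step 3 — denominator = 18.97522 * 23408 = 444171.95
Step 4 — eta = 273313.59 / 444171.95 ≈ 0.61533 (5 s.f.)

0.61533


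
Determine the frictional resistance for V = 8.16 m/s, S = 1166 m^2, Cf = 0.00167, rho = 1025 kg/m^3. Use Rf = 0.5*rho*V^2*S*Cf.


Formula: Rf = 0.5 * rho * V^2 * S * Cf
Step 1 — V^2 = 8.16^2 = 66.5856
Step 2 — 0.5 * rho * V^2 = 0.5 * 1025 * 66.5856 = 34125.12
Step 3 — Rf = 34125.12 * 1166 * 0.00167 ≈ 66449 N (5 s.f.)

66449 N


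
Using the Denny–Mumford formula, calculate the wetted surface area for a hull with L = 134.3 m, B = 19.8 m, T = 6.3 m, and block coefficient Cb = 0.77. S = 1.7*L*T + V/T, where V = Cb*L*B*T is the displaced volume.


Formula: S = 1.7*L*T + V/T with V = Cb*L*B*T, i.e. S = L * (1.7*T + Cb*B)
Step 1 — 1.7*T = 1.7 * 6.3 = 10.71 m
Step 2 — Cb*B = 0.77 * 19.8 = 15.246 m
Step 3 — 1.7*T + Cb*B = 10.71 + 15.246 = 25.956 m
Step 4 — S = 134.3 * 25.956 ≈ 3485.9 m^2 (5 s.f.)

3485.9 m^2


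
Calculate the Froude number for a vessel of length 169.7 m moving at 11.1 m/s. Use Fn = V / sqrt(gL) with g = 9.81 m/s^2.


Formula: Fn = V / sqrt(g * L)
Step 1 — g * L = 9.81 * 169.7 = 1664.757
Step 2 — sqrt(g * L) = sqrt(1664.757) = 40.801434
Step 3 — Fn = 11.1 / 40.801434 ≈ 0.27205 (5 s.f.)

0.27205


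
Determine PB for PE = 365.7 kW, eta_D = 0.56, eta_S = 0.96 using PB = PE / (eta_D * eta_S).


Formula: PB = PE / (eta_D * eta_S)
Step 1 — combined efficiency = eta_D * eta_S = 0.56 * 0.96 = 0.5376
Step 2 — PB = 365.7 / 0.5376 ≈ 680.25 kW (5 s.f.)

680.25 kW


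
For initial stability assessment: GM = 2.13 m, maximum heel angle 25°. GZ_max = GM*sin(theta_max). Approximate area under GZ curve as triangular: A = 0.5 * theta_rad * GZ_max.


Formula: GZ_max = GM * sin(theta); Area = 0.5 * theta_rad * GZ_max
Step 1 — GZ_max = 2.13 * sin(25°) = 2.13 * 0.422618 = 0.900176 m
Step 2 — theta_rad = 25 * pi/180 = 0.436332 rad
Step 3 — Area = 0.5 * 0.436332 * 0.900176 ≈ 0.19639 m·rad (5 s.f.)

0.19639 m·rad


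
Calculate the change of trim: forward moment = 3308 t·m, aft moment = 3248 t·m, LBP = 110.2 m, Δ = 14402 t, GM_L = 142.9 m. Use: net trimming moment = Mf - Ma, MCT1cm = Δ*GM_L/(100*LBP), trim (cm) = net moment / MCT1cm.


Formula: net trimming moment = Mf - Ma; MCT1cm = Δ*GM_L/(100*LBP); trim = net moment / MCT1cm
Step 1 — net trimming moment = 3308 - 3248 = 60 t·m
Step 2 — MCT1cm = 14402 * 142.9 / (100 * 110.2) = 186.7555 t·m/cm
Step 3 — trim = 60 / 186.7555 ≈ 0.32128 cm (5 s.f.)

0.32128 cm


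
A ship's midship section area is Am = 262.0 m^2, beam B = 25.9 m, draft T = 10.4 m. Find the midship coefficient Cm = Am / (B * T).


Formula: Cm = Am / (B * T)
Step 1 — B * T = 25.9 * 10.4 = 269.36 m^2
Step 2 — Cm = 262.0 / 269.36 ≈ 0.97268 (5 s.f.)

0.97268


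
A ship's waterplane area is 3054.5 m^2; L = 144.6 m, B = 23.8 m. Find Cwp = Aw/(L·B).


Formula: Cwp = Aw / (L * B)
Step 1 — L * B = 144.6 * 23.8 = 3441.48 m^2
Step 2 — Cwp = 3054.5 / 3441.48 ≈ 0.88755 (5 s.f.)

0.88755


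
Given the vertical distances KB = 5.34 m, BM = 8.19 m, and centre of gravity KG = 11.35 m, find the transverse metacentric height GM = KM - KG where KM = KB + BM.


Formula: GM = KB + BM - KG
Step 1 — KM = KB + BM = 5.34 + 8.19 = 13.53 m
Step 2 — GM = KM - KG = 13.53 - 11.35 = 2.18 m

2.18 m


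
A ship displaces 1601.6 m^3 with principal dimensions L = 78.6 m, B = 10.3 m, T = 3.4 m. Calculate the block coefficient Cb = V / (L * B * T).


Formula: Cb = V / (L * B * T)
Step 1 — L * B * T = 78.6 * 10.3 * 3.4 = 2752.572 m^3
Step 2 — Cb = 1601.6 / 2752.572 ≈ 0.58186 (5 s.f.)

0.58186


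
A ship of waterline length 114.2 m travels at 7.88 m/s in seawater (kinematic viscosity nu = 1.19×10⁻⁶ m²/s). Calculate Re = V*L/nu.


Formula: Re = V * L / nu
Step 1 — V * L = 7.88 * 114.2 = 899.896 m^2/s
Step 2 — Re = 899.896 / 1.19e-6 = 7.56e+08

7.56e+08


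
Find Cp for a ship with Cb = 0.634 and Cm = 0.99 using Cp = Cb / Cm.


Formula: Cp = Cb / Cm
Substituting: Cp = 0.634 / 0.99
Result: Cp ≈ 0.64040 (5 s.f.)

0.64040


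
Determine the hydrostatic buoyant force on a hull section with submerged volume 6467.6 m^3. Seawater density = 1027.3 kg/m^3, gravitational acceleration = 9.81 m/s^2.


Formula: Fb = rho * g * V
Substituting: Fb = 1027.3 * 9.81 * 6467.6
Intermediate: 1027.3 * 9.81 = 10077.813
Result: Fb = 10077.813 * 6467.6 ≈ 65179000 N (5 s.f.)

65179000 N


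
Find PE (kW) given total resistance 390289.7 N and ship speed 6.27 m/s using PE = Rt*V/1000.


Formula: PE = Rt * V / 1000 (kW)
Step 1 — PE (W) = 390289.7 * 6.27 = 2447116.419 W
Step 2 — PE (kW) = 2447116.419 / 1000 ≈ 2447.1 kW (5 s.f.)

2447.1 kW


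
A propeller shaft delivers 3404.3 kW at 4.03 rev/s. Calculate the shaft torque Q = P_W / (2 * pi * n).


Formula: Q = P_W / (2 * pi * n)
Step 1 — P_W = 3404.3 kW * 1000 = 3404300.0 W
Step 2 — 2 * pi * n = 2 * pi * 4.03 = 25.321237
Step 3 — Q = 3404300.0 / 25.321237 ≈ 134440 N·m (5 s.f.)

134440 N·m


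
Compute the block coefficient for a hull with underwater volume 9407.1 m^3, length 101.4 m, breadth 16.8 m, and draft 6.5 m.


Formula: Cb = V / (L * B * T)
Step 1 — L * B * T = 101.4 * 16.8 * 6.5 = 11072.88 m^3
Step 2 — Cb = 9407.1 / 11072.88 ≈ 0.84956 (5 s.f.)

0.84956


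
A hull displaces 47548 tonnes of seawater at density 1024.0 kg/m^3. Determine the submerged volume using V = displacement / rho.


Formula: V = mass / rho
Step 1 — convert tonnes to kg: 47548 t * 1000 = 47548000 kg
Step 2 — V = 47548000 / 1024.0 ≈ 46434 m^3 (5 s.f.)

46434 m^3


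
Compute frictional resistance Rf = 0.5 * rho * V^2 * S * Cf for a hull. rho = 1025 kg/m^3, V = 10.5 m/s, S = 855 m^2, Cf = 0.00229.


Formula: Rf = 0.5 * rho * V^2 * S * Cf
Step 1 — V^2 = 10.5^2 = 110.25
Step 2 — 0.5 * rho * V^2 = 0.5 * 1025 * 110.25 = 56503.125
Step 3 — Rf = 56503.125 * 855 * 0.00229 ≈ 110630 N (5 s.f.)

110630 N


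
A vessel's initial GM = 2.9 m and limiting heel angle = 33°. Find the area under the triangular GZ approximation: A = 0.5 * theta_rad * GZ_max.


Formula: GZ_max = GM * sin(theta); Area = 0.5 * theta_rad * GZ_max
Step 1 — GZ_max = 2.9 * sin(33°) = 2.9 * 0.544639 = 1.579453 m
Step 2 — theta_rad = 33 * pi/180 = 0.575959 rad
Step 3 — Area = 0.5 * 0.575959 * 1.579453 ≈ 0.45485 m·rad (5 s.f.)

0.45485 m·rad


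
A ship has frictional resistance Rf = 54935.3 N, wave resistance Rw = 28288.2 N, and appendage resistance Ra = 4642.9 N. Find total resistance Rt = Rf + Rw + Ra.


Formula: Rt = Rf + Rw + Ra
Substituting: Rt = 54935.3 + 28288.2 + 4642.9
Result: Rt = 87866.4 N

87866.4 N


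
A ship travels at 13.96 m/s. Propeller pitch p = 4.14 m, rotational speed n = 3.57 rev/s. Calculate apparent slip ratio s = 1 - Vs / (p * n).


Formula: s = 1 - Vs / (p * n)
Step 1 — p * n = 4.14 * 3.57 = 14.7798
Step 2 — Vs / (p*n) = 13.96 / 14.7798 = 0.944532 (6 d.p.)
Step 3 — s = 1 - 0.944532 = 0.055468

0.055468


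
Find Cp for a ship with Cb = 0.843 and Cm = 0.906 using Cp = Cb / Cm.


Formula: Cp = Cb / Cm
Substituting: Cp = 0.843 / 0.906
Result: Cp ≈ 0.93046 (5 s.f.)

0.93046


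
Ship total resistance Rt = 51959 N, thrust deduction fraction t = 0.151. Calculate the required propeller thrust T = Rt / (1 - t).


Formula: T = Rt / (1 - t)
Step 1 — (1 - t) = 1 - 0.151 = 0.849
Step 2 — T = 51959 / 0.849 ≈ 61200 N (5 s.f.)

61200 N


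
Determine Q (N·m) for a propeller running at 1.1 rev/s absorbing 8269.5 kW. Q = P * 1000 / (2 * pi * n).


Formula: Q = P_W / (2 * pi * n)
Step 1 — P_W = 8269.5 kW * 1000 = 8269500.0 W
Step 2 — 2 * pi * n = 2 * pi * 1.1 = 6.911504
Step 3 — Q = 8269500.0 / 6.911504 ≈ 1196500 N·m (5 s.f.)

1196500 N·m


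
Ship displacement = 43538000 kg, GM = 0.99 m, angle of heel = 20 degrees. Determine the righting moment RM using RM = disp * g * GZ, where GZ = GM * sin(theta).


Formula: GZ = GM * sin(theta); RM = disp * g * GZ
Step 1 — GZ = 0.99 * sin(20°) = 0.99 * 0.34202 = 0.3386 m
Step 2 — RM = 43538000 * 9.81 * 0.3386 ≈ 144620000 N·m (5 s.f.)

144620000 N·m


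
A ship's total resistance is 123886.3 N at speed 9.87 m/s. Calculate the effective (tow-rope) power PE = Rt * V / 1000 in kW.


Formula: PE = Rt * V / 1000 (kW)
Step 1 — PE (W) = 123886.3 * 9.87 = 1222757.781 W
Step 2 — PE (kW) = 1222757.781 / 1000 ≈ 1222.8 kW (5 s.f.)

1222.8 kW


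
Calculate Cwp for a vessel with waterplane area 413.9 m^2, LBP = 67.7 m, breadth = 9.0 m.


Formula: Cwp = Aw / (L * B)
Step 1 — L * B = 67.7 * 9.0 = 609.3 m^2
Step 2 — Cwp = 413.9 / 609.3 ≈ 0.67930 (5 s.f.)

0.67930


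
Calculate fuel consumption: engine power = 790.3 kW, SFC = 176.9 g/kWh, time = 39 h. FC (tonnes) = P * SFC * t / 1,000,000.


Formula: FC (tonnes) = P * SFC * t / 1,000,000
Step 1 — P * SFC * t = 790.3 * 176.9 * 39 = 5452358.73 g
Step 2 — FC (tonnes) = 5452358.73 / 1,000,000 ≈ 5.4524 tonnes (5 s.f.)

5.4524 tonnes


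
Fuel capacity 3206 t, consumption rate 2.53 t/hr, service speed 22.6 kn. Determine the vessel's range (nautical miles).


Formula: endurance = fuel / rate; range = endurance * speed
Step 1 — endurance = 3206 / 2.53 = 1267.1937 hours
Step 2 — range = 1267.1937 * 22.6 ≈ 28639 nautical miles (5 s.f.)

28639 NM


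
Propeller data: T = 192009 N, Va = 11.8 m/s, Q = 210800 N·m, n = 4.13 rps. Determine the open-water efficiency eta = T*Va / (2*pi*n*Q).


Formula: eta = T * Va / (2 * pi * n * Q)
Step 1 — numerator = T * Va = 192009 * 11.8 = 2265706.2
Step 2 — 2 * pi * n = 2 * pi * 4.13 = 25.949555
Step 3 — denominator = 25.949555 * 210800 = 5470166.19
Step 4 — eta = 2265706.2 / 5470166.19 ≈ 0.41419 (5 s.f.)

0.41419


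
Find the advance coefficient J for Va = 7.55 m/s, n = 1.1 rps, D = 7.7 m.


Formula: J = Va / (n * D)
Step 1 — n * D = 1.1 * 7.7 = 8.47
Step 2 — J = 7.55 / 8.47 ≈ 0.89138 (5 s.f.)

0.89138


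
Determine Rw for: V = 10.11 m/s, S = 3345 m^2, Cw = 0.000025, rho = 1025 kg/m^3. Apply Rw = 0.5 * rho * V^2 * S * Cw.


Formula: Rw = 0.5 * rho * V^2 * S * Cw
Step 1 — V^2 = 10.11^2 = 102.2121
Step 2 — 0.5 * rho * V^2 = 0.5 * 1025 * 102.2121 = 52383.70125
Step 3 — Rw = 52383.70125 * 3345 * 0.000025 ≈ 4380.6 N (5 s.f.)

4380.6 N


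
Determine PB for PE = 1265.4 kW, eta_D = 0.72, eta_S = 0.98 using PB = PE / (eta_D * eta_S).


Formula: PB = PE / (eta_D * eta_S)
Step 1 — combined efficiency = eta_D * eta_S = 0.72 * 0.98 = 0.7056
Step 2 — PB = 1265.4 / 0.7056 ≈ 1793.4 kW (5 s.f.)

1793.4 kW


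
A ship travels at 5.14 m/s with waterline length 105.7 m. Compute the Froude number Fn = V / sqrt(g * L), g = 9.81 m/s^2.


Formula: Fn = V / sqrt(g * L)
Step 1 — g * L = 9.81 * 105.7 = 1036.917
Step 2 — sqrt(g * L) = sqrt(1036.917) = 32.201196
Step 3 — Fn = 5.14 / 32.201196 ≈ 0.15962 (5 s.f.)

0.15962


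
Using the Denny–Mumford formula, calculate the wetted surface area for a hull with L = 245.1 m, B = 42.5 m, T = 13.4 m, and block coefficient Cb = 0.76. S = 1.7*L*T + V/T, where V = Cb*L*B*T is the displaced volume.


Formula: S = 1.7*L*T + V/T with V = Cb*L*B*T, i.e. S = L * (1.7*T + Cb*B)
Step 1 — 1.7*T = 1.7 * 13.4 = 22.78 m
Step 2 — Cb*B = 0.76 * 42.5 = 32.3 m
Step 3 — 1.7*T + Cb*B = 22.78 + 32.3 = 55.08 m
Step 4 — S = 245.1 * 55.08 ≈ 13500 m^2 (5 s.f.)

13500 m^2


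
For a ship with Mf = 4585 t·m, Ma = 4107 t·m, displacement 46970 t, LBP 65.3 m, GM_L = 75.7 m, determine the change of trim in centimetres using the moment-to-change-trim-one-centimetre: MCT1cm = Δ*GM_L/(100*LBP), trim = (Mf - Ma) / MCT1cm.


Formula: net trimming moment = Mf - Ma; MCT1cm = Δ*GM_L/(100*LBP); trim = net moment / MCT1cm
Step 1 — net trimming moment = 4585 - 4107 = 478 t·m
Step 2 — MCT1cm = 46970 * 75.7 / (100 * 65.3) = 544.5067 t·m/cm
Step 3 — trim = 478 / 544.5067 ≈ 0.87786 cm (5 s.f.)

0.87786 cm


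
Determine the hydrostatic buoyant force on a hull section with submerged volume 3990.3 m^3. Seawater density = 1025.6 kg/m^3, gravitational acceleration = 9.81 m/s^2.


Formula: Fb = rho * g * V
Substituting: Fb = 1025.6 * 9.81 * 3990.3
Intermediate: 1025.6 * 9.81 = 10061.136
Result: Fb = 10061.136 * 3990.3 ≈ 40147000 N (5 s.f.)

40147000 N


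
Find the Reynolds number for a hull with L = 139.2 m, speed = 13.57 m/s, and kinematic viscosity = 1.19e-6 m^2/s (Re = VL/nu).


Formula: Re = V * L / nu
Step 1 — V * L = 13.57 * 139.2 = 1888.944 m^2/s
Step 2 — Re = 1888.944 / 1.19e-6 = 1.59e+09

1.59e+09


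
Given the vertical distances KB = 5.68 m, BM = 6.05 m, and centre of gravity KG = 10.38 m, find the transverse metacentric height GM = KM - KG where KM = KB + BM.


Formula: GM = KB + BM - KG
Step 1 — KM = KB + BM = 5.68 + 6.05 = 11.73 m
Step 2 — GM = KM - KG = 11.73 - 10.38 = 1.35 m

1.35 m


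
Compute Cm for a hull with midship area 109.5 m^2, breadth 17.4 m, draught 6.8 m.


Formula: Cm = Am / (B * T)
Step 1 — B * T = 17.4 * 6.8 = 118.32 m^2
Step 2 — Cm = 109.5 / 118.32 ≈ 0.92546 (5 s.f.)

0.92546


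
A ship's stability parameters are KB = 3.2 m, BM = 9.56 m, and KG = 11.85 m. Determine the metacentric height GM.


Formula: GM = KB + BM - KG
Step 1 — KM = KB + BM = 3.2 + 9.56 = 12.76 m
Step 2 — GM = KM - KG = 12.76 - 11.85 = 0.91 m

0.91 m


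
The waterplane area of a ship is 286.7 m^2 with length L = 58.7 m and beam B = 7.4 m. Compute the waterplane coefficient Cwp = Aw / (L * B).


Formula: Cwp = Aw / (L * B)
Step 1 — L * B = 58.7 * 7.4 = 434.38 m^2
Step 2 — Cwp = 286.7 / 434.38 ≈ 0.66002 (5 s.f.)

0.66002


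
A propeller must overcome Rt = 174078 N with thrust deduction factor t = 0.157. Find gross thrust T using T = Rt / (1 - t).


Formula: T = Rt / (1 - t)
Step 1 — (1 - t) = 1 - 0.157 = 0.843
Step 2 — T = 174078 / 0.843 ≈ 206500 N (5 s.f.)

206500 N


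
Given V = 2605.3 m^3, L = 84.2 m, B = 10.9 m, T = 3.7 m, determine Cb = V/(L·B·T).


Formula: Cb = V / (L * B * T)
Step 1 — L * B * T = 84.2 * 10.9 * 3.7 = 3395.786 m^3
Step 2 — Cb = 2605.3 / 3395.786 ≈ 0.76722 (5 s.f.)

0.76722


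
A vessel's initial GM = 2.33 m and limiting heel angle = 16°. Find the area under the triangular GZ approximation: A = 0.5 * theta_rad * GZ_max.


Formula: GZ_max = GM * sin(theta); Area = 0.5 * theta_rad * GZ_max
Step 1 — GZ_max = 2.33 * sin(16°) = 2.33 * 0.275637 = 0.642234 m
Step 2 — theta_rad = 16 * pi/180 = 0.279253 rad
Step 3 — Area = 0.5 * 0.279253 * 0.642234 ≈ 0.089673 m·rad (5 s.f.)

0.089673 m·rad


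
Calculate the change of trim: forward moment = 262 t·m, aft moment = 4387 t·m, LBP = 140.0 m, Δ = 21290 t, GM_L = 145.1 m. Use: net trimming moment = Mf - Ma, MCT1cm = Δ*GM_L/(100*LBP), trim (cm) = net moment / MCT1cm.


Formula: net trimming moment = Mf - Ma; MCT1cm = Δ*GM_L/(100*LBP); trim = net moment / MCT1cm
Step 1 — net trimming moment = 262 - 4387 = -4125 t·m
Step 2 — MCT1cm = 21290 * 145.1 / (100 * 140.0) = 220.6556 t·m/cm
Step 3 — trim = -4125 / 220.6556 ≈ -18.694 cm (5 s.f.)

-18.694 cm


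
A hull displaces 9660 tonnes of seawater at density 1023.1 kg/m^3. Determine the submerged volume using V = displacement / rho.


Formula: V = mass / rho
Step 1 — convert tonnes to kg: 9660 t * 1000 = 9660000 kg
Step 2 — V = 9660000 / 1023.1 ≈ 9441.9 m^3 (5 s.f.)

9441.9 m^3


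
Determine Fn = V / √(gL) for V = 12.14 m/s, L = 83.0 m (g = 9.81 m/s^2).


Formula: Fn = V / sqrt(g * L)
Step 1 — g * L = 9.81 * 83.0 = 814.23
Step 2 — sqrt(g * L) = sqrt(814.23) = 28.534716
Step 3 — Fn = 12.14 / 28.534716 ≈ 0.42545 (5 s.f.)

0.42545


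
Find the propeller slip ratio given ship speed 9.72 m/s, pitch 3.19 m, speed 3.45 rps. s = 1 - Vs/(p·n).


Formula: s = 1 - Vs / (p * n)
Step 1 — p * n = 3.19 * 3.45 = 11.0055
Step 2 — Vs / (p*n) = 9.72 / 11.0055 = 0.883195 (6 d.p.)
Step 3 — s = 1 - 0.883195 = 0.116805

0.116805


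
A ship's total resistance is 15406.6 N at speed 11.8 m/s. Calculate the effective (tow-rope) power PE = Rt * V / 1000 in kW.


Formula: PE = Rt * V / 1000 (kW)
Step 1 — PE (W) = 15406.6 * 11.8 = 181797.88 W
Step 2 — PE (kW) = 181797.88 / 1000 ≈ 181.80 kW (5 s.f.)

181.80 kW


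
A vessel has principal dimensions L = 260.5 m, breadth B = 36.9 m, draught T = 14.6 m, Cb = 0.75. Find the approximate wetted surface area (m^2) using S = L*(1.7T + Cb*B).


Formula: S = 1.7*L*T + V/T with V = Cb*L*B*T, i.e. S = L * (1.7*T + Cb*B)
Step 1 — 1.7*T = 1.7 * 14.6 = 24.82 m
Step 2 — Cb*B = 0.75 * 36.9 = 27.675 m
Step 3 — 1.7*T + Cb*B = 24.82 + 27.675 = 52.495 m
Step 4 — S = 260.5 * 52.495 ≈ 13675 m^2 (5 s.f.)

13675 m^2


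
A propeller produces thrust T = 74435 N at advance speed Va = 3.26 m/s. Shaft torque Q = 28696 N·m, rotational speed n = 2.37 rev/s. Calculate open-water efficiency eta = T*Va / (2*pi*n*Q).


Formula: eta = T * Va / (2 * pi * n * Q)
Step 1 — numerator = T * Va = 74435 * 3.26 = 242658.1
Step 2 — 2 * pi * n = 2 * pi * 2.37 = 14.891149
Step 3 — denominator = 14.891149 * 28696 = 427316.41
Step 4 — eta = 242658.1 / 427316.41 ≈ 0.56787 (5 s.f.)

0.56787


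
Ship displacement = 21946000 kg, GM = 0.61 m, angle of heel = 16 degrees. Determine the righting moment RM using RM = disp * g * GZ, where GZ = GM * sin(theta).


Formula: GZ = GM * sin(theta); RM = disp * g * GZ
Step 1 — GZ = 0.61 * sin(16°) = 0.61 * 0.275637 = 0.168139 m
Step 2 — RM = 21946000 * 9.81 * 0.168139 ≈ 36199000 N·m (5 s.f.)

36199000 N·m


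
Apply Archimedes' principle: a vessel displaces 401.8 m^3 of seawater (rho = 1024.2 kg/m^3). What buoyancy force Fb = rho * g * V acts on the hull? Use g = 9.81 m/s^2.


Formula: Fb = rho * g * V
Substituting: Fb = 1024.2 * 9.81 * 401.8
Intermediate: 1024.2 * 9.81 = 10047.402
Result: Fb = 10047.402 * 401.8 ≈ 4037000 N (5 s.f.)

4037000 N


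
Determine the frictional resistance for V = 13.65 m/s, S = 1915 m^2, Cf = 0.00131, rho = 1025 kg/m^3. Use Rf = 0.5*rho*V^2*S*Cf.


Formula: Rf = 0.5 * rho * V^2 * S * Cf
Step 1 — V^2 = 13.65^2 = 186.3225
Step 2 — 0.5 * rho * V^2 = 0.5 * 1025 * 186.3225 = 95490.28125
Step 3 — Rf = 95490.28125 * 1915 * 0.00131 ≈ 239550 N (5 s.f.)

239550 N


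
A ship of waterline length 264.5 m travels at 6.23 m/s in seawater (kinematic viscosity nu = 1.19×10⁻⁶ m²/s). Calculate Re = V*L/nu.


Formula: Re = V * L / nu
Step 1 — V * L = 6.23 * 264.5 = 1647.835 m^2/s
Step 2 — Re = 1647.835 / 1.19e-6 = 1.38e+09

1.38e+09


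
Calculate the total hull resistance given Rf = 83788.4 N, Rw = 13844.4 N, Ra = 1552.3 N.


Formula: Rt = Rf + Rw + Ra
Substituting: Rt = 83788.4 + 13844.4 + 1552.3
Result: Rt = 99185.1 N

99185.1 N


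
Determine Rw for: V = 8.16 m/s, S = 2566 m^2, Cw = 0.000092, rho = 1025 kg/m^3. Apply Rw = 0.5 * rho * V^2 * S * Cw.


Formula: Rw = 0.5 * rho * V^2 * S * Cw
Step 1 — V^2 = 8.16^2 = 66.5856
Step 2 — 0.5 * rho * V^2 = 0.5 * 1025 * 66.5856 = 34125.12
Step 3 — Rw = 34125.12 * 2566 * 0.000092 ≈ 8056.0 N (5 s.f.)

8056.0 N


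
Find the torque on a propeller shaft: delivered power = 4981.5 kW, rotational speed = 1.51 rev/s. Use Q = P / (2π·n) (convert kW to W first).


Formula: Q = P_W / (2 * pi * n)
Step 1 — P_W = 4981.5 kW * 1000 = 4981500.0 W
Step 2 — 2 * pi * n = 2 * pi * 1.51 = 9.48761
Step 3 — Q = 4981500.0 / 9.48761 ≈ 525050 N·m (5 s.f.)

525050 N·m


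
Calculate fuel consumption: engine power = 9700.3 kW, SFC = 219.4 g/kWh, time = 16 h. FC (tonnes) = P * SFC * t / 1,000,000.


Formula: FC (tonnes) = P * SFC * t / 1,000,000
Step 1 — P * SFC * t = 9700.3 * 219.4 * 16 = 34051933.12 g
Step 2 — FC (tonnes) = 34051933.12 / 1,000,000 ≈ 34.052 tonnes (5 s.f.)

34.052 tonnes


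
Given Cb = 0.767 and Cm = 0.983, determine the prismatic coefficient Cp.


Formula: Cp = Cb / Cm
Substituting: Cp = 0.767 / 0.983
Result: Cp ≈ 0.78026 (5 s.f.)

0.78026


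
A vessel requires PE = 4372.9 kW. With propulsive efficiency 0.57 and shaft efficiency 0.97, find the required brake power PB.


Formula: PB = PE / (eta_D * eta_S)
Step 1 — combined efficiency = eta_D * eta_S = 0.57 * 0.97 = 0.5529
Step 2 — PB = 4372.9 / 0.5529 ≈ 7909.0 kW (5 s.f.)

7909.0 kW


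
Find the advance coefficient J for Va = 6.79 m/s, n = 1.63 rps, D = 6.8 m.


Formula: J = Va / (n * D)
Step 1 — n * D = 1.63 * 6.8 = 11.084
Step 2 — J = 6.79 / 11.084 ≈ 0.61259 (5 s.f.)

0.61259


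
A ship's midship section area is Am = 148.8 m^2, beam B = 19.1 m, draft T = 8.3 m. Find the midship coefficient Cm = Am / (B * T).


Formula: Cm = Am / (B * T)
Step 1 — B * T = 19.1 * 8.3 = 158.53 m^2
Step 2 — Cm = 148.8 / 158.53 ≈ 0.93862 (5 s.f.)

0.93862


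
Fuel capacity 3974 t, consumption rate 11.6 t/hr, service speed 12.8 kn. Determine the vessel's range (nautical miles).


Formula: endurance = fuel / rate; range = endurance * speed
Step 1 — endurance = 3974 / 11.6 = 342.5862 hours
Step 2 — range = 342.5862 * 12.8 ≈ 4385.1 nautical miles (5 s.f.)

4385.1 NM


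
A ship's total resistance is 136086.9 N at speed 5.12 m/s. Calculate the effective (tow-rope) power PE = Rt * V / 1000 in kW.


Formula: PE = Rt * V / 1000 (kW)
Step 1 — PE (W) = 136086.9 * 5.12 = 696764.928 W
Step 2 — PE (kW) = 696764.928 / 1000 ≈ 696.76 kW (5 s.f.)

696.76 kW


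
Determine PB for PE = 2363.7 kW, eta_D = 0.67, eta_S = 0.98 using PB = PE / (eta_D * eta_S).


Formula: PB = PE / (eta_D * eta_S)
Step 1 — combined efficiency = eta_D * eta_S = 0.67 * 0.98 = 0.6566
Step 2 — PB = 2363.7 / 0.6566 ≈ 3599.9 kW (5 s.f.)

3599.9 kW


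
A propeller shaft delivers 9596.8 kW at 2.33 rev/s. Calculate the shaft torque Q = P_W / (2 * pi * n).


Formula: Q = P_W / (2 * pi * n)
Step 1 — P_W = 9596.8 kW * 1000 = 9596800.0 W
Step 2 — 2 * pi * n = 2 * pi * 2.33 = 14.639822
Step 3 — Q = 9596800.0 / 14.639822 ≈ 655530 N·m (5 s.f.)

655530 N·m


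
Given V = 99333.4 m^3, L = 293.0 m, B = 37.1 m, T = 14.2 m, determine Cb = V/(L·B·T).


Formula: Cb = V / (L * B * T)
Step 1 — L * B * T = 293.0 * 37.1 * 14.2 = 154358.26 m^3
Step 2 — Cb = 99333.4 / 154358.26 ≈ 0.64353 (5 s.f.)

0.64353


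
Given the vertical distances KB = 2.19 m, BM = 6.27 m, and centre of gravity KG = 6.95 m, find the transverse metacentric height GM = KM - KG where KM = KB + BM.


Formula: GM = KB + BM - KG
Step 1 — KM = KB + BM = 2.19 + 6.27 = 8.46 m
Step 2 — GM = KM - KG = 8.46 - 6.95 = 1.51 m

1.51 m


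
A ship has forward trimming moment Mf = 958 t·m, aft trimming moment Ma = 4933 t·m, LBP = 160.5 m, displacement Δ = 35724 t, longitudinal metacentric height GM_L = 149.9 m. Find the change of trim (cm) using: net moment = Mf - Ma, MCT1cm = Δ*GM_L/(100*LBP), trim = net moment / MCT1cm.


Formula: net trimming moment = Mf - Ma; MCT1cm = Δ*GM_L/(100*LBP); trim = net moment / MCT1cm
Step 1 — net trimming moment = 958 - 4933 = -3975 t·m
Step 2 — MCT1cm = 35724 * 149.9 / (100 * 160.5) = 333.6466 t·m/cm
Step 3 — trim = -3975 / 333.6466 ≈ -11.914 cm (5 s.f.)

-11.914 cm


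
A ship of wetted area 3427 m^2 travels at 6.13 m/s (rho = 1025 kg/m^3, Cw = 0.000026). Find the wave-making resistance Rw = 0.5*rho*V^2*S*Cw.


Formula: Rw = 0.5 * rho * V^2 * S * Cw
Step 1 — V^2 = 6.13^2 = 37.5769
Step 2 — 0.5 * rho * V^2 = 0.5 * 1025 * 37.5769 = 19258.16125
Step 3 — Rw = 19258.16125 * 3427 * 0.000026 ≈ 1715.9 N (5 s.f.)

1715.9 N


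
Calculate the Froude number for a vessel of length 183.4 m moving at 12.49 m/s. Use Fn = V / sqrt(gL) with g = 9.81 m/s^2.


Formula: Fn = V / sqrt(g * L)
Step 1 — g * L = 9.81 * 183.4 = 1799.154
Step 2 — sqrt(g * L) = sqrt(1799.154) = 42.416435
Step 3 — Fn = 12.49 / 42.416435 ≈ 0.29446 (5 s.f.)

0.29446


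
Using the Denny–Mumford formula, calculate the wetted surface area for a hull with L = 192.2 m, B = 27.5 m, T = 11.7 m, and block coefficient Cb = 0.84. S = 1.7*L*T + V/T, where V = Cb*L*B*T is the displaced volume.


Formula: S = 1.7*L*T + V/T with V = Cb*L*B*T, i.e. S = L * (1.7*T + Cb*B)
Step 1 — 1.7*T = 1.7 * 11.7 = 19.89 m
Step 2 — Cb*B = 0.84 * 27.5 = 23.1 m
Step 3 — 1.7*T + Cb*B = 19.89 + 23.1 = 42.99 m
Step 4 — S = 192.2 * 42.99 ≈ 8262.7 m^2 (5 s.f.)

8262.7 m^2


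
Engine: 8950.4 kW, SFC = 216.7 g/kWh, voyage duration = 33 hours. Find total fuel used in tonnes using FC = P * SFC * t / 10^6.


Formula: FC (tonnes) = P * SFC * t / 1,000,000
Step 1 — P * SFC * t = 8950.4 * 216.7 * 33 = 64005205.44 g
Step 2 — FC (tonnes) = 64005205.44 / 1,000,000 ≈ 64.005 tonnes (5 s.f.)

64.005 tonnes


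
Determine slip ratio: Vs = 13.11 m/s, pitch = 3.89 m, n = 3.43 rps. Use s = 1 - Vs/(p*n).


Formula: s = 1 - Vs / (p * n)
Step 1 — p * n = 3.89 * 3.43 = 13.3427
Step 2 — Vs / (p*n) = 13.11 / 13.3427 = 0.98256 (6 d.p.)
Step 3 — s = 1 - 0.98256 = 0.01744

0.01744


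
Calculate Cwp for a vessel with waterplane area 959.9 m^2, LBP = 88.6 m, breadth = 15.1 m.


Formula: Cwp = Aw / (L * B)
Step 1 — L * B = 88.6 * 15.1 = 1337.86 m^2
Step 2 — Cwp = 959.9 / 1337.86 ≈ 0.71749 (5 s.f.)

0.71749


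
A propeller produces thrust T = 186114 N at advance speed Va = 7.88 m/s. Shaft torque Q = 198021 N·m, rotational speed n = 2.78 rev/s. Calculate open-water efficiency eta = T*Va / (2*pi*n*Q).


Formula: eta = T * Va / (2 * pi * n * Q)
Step 1 — numerator = T * Va = 186114 * 7.88 = 1466578.32
Step 2 — 2 * pi * n = 2 * pi * 2.78 = 17.467255
Step 3 — denominator = 17.467255 * 198021 = 3458883.3
Step 4 — eta = 1466578.32 / 3458883.3 ≈ 0.42400 (5 s.f.)

0.42400


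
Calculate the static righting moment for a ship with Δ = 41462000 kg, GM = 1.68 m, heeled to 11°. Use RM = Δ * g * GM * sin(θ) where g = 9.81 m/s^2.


Formula: GZ = GM * sin(theta); RM = disp * g * GZ
Step 1 — GZ = 1.68 * sin(11°) = 1.68 * 0.190809 = 0.320559 m
Step 2 — RM = 41462000 * 9.81 * 0.320559 ≈ 130380000 N·m (5 s.f.)

130380000 N·m


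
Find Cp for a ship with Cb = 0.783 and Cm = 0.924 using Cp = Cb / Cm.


Formula: Cp = Cb / Cm
Substituting: Cp = 0.783 / 0.924
Result: Cp ≈ 0.84740 (5 s.f.)

0.84740


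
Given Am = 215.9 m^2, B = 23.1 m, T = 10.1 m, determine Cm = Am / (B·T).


Formula: Cm = Am / (B * T)
Step 1 — B * T = 23.1 * 10.1 = 233.31 m^2
Step 2 — Cm = 215.9 / 233.31 ≈ 0.92538 (5 s.f.)

0.92538


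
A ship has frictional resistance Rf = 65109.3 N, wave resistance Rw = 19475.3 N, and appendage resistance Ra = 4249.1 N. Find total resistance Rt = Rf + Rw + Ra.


Formula: Rt = Rf + Rw + Ra
Substituting: Rt = 65109.3 + 19475.3 + 4249.1
Result: Rt = 88833.7 N

88833.7 N


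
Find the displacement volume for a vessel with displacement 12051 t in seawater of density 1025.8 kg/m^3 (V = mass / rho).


Formula: V = mass / rho
Step 1 — convert tonnes to kg: 12051 t * 1000 = 12051000 kg
Step 2 — V = 12051000 / 1025.8 ≈ 11748 m^3 (5 s.f.)

11748 m^3


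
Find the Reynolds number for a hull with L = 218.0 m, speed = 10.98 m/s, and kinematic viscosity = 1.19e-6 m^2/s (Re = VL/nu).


Formula: Re = V * L / nu
Step 1 — V * L = 10.98 * 218.0 = 2393.64 m^2/s
Step 2 — Re = 2393.64 / 1.19e-6 = 2.01e+09

2.01e+09


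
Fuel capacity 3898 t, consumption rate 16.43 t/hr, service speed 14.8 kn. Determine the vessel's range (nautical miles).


Formula: endurance = fuel / rate; range = endurance * speed
Step 1 — endurance = 3898 / 16.43 = 237.2489 hours
Step 2 — range = 237.2489 * 14.8 ≈ 3511.3 nautical miles (5 s.f.)

3511.3 NM


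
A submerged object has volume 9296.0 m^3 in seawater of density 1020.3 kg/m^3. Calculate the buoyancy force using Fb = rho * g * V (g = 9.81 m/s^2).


Formula: Fb = rho * g * V
Substituting: Fb = 1020.3 * 9.81 * 9296.0
Intermediate: 1020.3 * 9.81 = 10009.143
Result: Fb = 10009.143 * 9296.0 ≈ 93045000 N (5 s.f.)

93045000 N


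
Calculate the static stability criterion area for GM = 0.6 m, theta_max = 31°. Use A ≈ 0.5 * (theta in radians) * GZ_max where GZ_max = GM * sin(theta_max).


Formula: GZ_max = GM * sin(theta); Area = 0.5 * theta_rad * GZ_max
Step 1 — GZ_max = 0.6 * sin(31°) = 0.6 * 0.515038 = 0.309023 m
Step 2 — theta_rad = 31 * pi/180 = 0.541052 rad
Step 3 — Area = 0.5 * 0.541052 * 0.309023 ≈ 0.083599 m·rad (5 s.f.)

0.083599 m·rad


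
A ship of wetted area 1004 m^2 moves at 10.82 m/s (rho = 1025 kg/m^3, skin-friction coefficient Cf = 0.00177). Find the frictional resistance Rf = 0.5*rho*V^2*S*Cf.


Formula: Rf = 0.5 * rho * V^2 * S * Cf
Step 1 — V^2 = 10.82^2 = 117.0724
Step 2 — 0.5 * rho * V^2 = 0.5 * 1025 * 117.0724 = 59999.605
Step 3 — Rf = 59999.605 * 1004 * 0.00177 ≈ 106620 N (5 s.f.)

106620 N


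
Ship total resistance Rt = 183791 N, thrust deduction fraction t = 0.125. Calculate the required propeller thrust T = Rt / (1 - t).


Formula: T = Rt / (1 - t)
Step 1 — (1 - t) = 1 - 0.125 = 0.875
Step 2 — T = 183791 / 0.875 ≈ 210050 N (5 s.f.)

210050 N


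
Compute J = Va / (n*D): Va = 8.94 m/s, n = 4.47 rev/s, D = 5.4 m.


Formula: J = Va / (n * D)
Step 1 — n * D = 4.47 * 5.4 = 24.138
Step 2 — J = 8.94 / 24.138 ≈ 0.37037 (5 s.f.)

0.37037


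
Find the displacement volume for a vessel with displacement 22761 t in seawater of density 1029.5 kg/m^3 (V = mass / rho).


Formula: V = mass / rho
Step 1 — convert tonnes to kg: 22761 t * 1000 = 22761000 kg
Step 2 — V = 22761000 / 1029.5 ≈ 22109 m^3 (5 s.f.)

22109 m^3


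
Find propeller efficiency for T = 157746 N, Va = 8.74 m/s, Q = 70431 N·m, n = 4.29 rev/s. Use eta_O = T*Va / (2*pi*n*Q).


Formula: eta = T * Va / (2 * pi * n * Q)
Step 1 — numerator = T * Va = 157746 * 8.74 = 1378700.04
Step 2 — 2 * pi * n = 2 * pi * 4.29 = 26.954865
Step 3 — denominator = 26.954865 * 70431 = 1898458.1
Step 4 — eta = 1378700.04 / 1898458.1 ≈ 0.72622 (5 s.f.)

0.72622


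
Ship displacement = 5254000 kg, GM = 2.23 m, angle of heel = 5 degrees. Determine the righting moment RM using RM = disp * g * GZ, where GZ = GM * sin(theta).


Formula: GZ = GM * sin(theta); RM = disp * g * GZ
Step 1 — GZ = 2.23 * sin(5°) = 2.23 * 0.087156 = 0.194358 m
Step 2 — RM = 5254000 * 9.81 * 0.194358 ≈ 10018000 N·m (5 s.f.)

10018000 N·m


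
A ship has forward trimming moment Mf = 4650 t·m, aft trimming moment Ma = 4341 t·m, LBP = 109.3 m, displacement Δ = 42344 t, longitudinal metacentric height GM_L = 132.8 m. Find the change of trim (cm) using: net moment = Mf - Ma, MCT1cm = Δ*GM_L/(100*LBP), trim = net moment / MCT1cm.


Formula: net trimming moment = Mf - Ma; MCT1cm = Δ*GM_L/(100*LBP); trim = net moment / MCT1cm
Step 1 — net trimming moment = 4650 - 4341 = 309 t·m
Step 2 — MCT1cm = 42344 * 132.8 / (100 * 109.3) = 514.4815 t·m/cm
Step 3 — trim = 309 / 514.4815 ≈ 0.60060 cm (5 s.f.)

0.60060 cm


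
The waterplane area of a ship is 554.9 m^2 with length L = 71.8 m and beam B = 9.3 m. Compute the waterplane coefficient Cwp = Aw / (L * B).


Formula: Cwp = Aw / (L * B)
Step 1 — L * B = 71.8 * 9.3 = 667.74 m^2
Step 2 — Cwp = 554.9 / 667.74 ≈ 0.83101 (5 s.f.)

0.83101


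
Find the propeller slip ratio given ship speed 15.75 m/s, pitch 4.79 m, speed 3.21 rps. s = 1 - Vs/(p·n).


Formula: s = 1 - Vs / (p * n)
Step 1 — p * n = 4.79 * 3.21 = 15.3759
Step 2 — Vs / (p*n) = 15.75 / 15.3759 = 1.02433 (6 d.p.)
Step 3 — s = 1 - 1.02433 = -0.02433

-0.02433


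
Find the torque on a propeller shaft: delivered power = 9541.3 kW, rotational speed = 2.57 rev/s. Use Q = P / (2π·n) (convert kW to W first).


Formula: Q = P_W / (2 * pi * n)
Step 1 — P_W = 9541.3 kW * 1000 = 9541300.0 W
Step 2 — 2 * pi * n = 2 * pi * 2.57 = 16.147786
Step 3 — Q = 9541300.0 / 16.147786 ≈ 590870 N·m (5 s.f.)

590870 N·m


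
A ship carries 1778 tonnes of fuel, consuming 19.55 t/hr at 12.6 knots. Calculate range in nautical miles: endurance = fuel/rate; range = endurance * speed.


Formula: endurance = fuel / rate; range = endurance * speed
Step 1 — endurance = 1778 / 19.55 = 90.9463 hours
Step 2 — range = 90.9463 * 12.6 ≈ 1145.9 nautical miles (5 s.f.)

1145.9 NM


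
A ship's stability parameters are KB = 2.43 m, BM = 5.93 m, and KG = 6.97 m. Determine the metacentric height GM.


Formula: GM = KB + BM - KG
Step 1 — KM = KB + BM = 2.43 + 5.93 = 8.36 m
Step 2 — GM = KM - KG = 8.36 - 6.97 = 1.39 m

1.39 m


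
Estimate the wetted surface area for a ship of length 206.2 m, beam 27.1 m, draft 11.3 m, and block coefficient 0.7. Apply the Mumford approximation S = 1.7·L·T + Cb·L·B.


Formula: S = 1.7*L*T + V/T with V = Cb*L*B*T, i.e. S = L * (1.7*T + Cb*B)
Step 1 — 1.7*T = 1.7 * 11.3 = 19.21 m
Step 2 — Cb*B = 0.7 * 27.1 = 18.97 m
Step 3 — 1.7*T + Cb*B = 19.21 + 18.97 = 38.18 m
Step 4 — S = 206.2 * 38.18 ≈ 7872.7 m^2 (5 s.f.)

7872.7 m^2


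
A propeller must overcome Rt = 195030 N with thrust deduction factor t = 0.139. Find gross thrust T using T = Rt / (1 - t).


Formula: T = Rt / (1 - t)
Step 1 — (1 - t) = 1 - 0.139 = 0.861
Step 2 — T = 195030 / 0.861 ≈ 226520 N (5 s.f.)

226520 N


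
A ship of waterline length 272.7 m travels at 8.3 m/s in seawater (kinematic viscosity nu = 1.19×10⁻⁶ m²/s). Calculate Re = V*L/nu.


Formula: Re = V * L / nu
Step 1 — V * L = 8.3 * 272.7 = 2263.41 m^2/s
Step 2 — Re = 2263.41 / 1.19e-6 = 1.90e+09

1.90e+09


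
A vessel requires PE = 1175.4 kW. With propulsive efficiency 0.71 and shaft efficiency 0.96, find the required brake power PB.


Formula: PB = PE / (eta_D * eta_S)
Step 1 — combined efficiency = eta_D * eta_S = 0.71 * 0.96 = 0.6816
Step 2 — PB = 1175.4 / 0.6816 ≈ 1724.5 kW (5 s.f.)

1724.5 kW


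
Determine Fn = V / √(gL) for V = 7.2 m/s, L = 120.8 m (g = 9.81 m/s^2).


Formula: Fn = V / sqrt(g * L)
Step 1 — g * L = 9.81 * 120.8 = 1185.048
Step 2 — sqrt(g * L) = sqrt(1185.048) = 34.424526
Step 3 — Fn = 7.2 / 34.424526 ≈ 0.20915 (5 s.f.)

0.20915


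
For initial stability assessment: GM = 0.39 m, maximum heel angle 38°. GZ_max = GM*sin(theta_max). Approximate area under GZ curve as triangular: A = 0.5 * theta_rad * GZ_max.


Formula: GZ_max = GM * sin(theta); Area = 0.5 * theta_rad * GZ_max
Step 1 — GZ_max = 0.39 * sin(38°) = 0.39 * 0.615661 = 0.240108 m
Step 2 — theta_rad = 38 * pi/180 = 0.663225 rad
Step 3 — Area = 0.5 * 0.663225 * 0.240108 ≈ 0.079623 m·rad (5 s.f.)

0.079623 m·rad
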